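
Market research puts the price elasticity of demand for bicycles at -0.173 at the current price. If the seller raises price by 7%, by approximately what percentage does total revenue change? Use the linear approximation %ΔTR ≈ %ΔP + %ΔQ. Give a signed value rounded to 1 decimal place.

+5.8%

%ΔQ ≈ Ed × %ΔP = (-0.173) × (+7%) = -1.2110%
%ΔTR ≈ %ΔP + %ΔQ = (+7%) + (-1.2110%) = +5.7890%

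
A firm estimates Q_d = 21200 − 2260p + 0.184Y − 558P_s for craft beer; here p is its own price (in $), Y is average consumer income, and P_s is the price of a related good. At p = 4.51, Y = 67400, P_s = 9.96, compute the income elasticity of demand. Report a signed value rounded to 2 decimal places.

At the given values, Q_d = 21200 − 2260(4.51) + 0.184(67400) − 558(9.96) = 17851.32.
∂Q_d/∂Y = 0.184.
E = (0.184) × (67400/17851.32) = 0.6947…

0.69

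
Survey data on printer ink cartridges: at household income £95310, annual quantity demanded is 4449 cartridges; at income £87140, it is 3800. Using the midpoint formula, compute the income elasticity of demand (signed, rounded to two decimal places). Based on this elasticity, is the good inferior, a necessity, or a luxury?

1.76; luxury

%ΔQ = (3800 − 4449)/[( 4449 + 3800)/2] = -649/4124.5 = -0.157352…
%ΔIncome = (87140 − 95310)/[( 95310 + 87140)/2] = -8170/91225 = -0.089558…
E_income = (-649/4124.5) / (-8170/91225) = 1.7569…
E_income > 1 ⇒ normal good, luxury.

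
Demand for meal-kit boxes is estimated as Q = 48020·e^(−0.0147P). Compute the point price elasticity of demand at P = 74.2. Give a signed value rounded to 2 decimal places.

-1.09

dQ/dP = −0.0147·Q = -237.158. At P = 74.2, Q = 16133.2.
Ed = (dQ/dP)·(P/Q) = (-237.158) × (74.2/16133.2) = -1.0907…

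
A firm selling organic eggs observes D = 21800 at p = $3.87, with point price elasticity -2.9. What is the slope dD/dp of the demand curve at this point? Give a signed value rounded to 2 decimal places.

-16335.92

Ed = (dD/dp)·(p/D) ⇒ dD/dp = Ed·D/p = (-2.9)·21800/3.87 = -16335.9173…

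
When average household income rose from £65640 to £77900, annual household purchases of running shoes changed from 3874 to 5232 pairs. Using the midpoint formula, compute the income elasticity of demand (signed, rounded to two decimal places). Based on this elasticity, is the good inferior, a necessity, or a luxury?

%ΔQ = (5232 − 3874)/[( 3874 + 5232)/2] = 1358/4553 = 0.298264…
%ΔIncome = (77900 − 65640)/[( 65640 + 77900)/2] = 12260/71770 = 0.170823…
E_income = (1358/4553) / (12260/71770) = 1.7460…
E_income > 1 ⇒ normal good, luxury.

1.75; luxury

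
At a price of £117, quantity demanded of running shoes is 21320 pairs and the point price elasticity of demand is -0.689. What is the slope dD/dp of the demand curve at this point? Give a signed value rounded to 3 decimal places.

-125.551

Ed = (dD/dp)·(p/D) ⇒ dD/dp = Ed·D/p = (-0.689)·21320/117 = -125.55111…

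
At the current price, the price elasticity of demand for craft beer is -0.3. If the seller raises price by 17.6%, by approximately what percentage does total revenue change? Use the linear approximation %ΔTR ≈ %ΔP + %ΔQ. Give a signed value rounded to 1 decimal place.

+12.3%

%ΔQ ≈ Ed × %ΔP = (-0.3) × (+17.6%) = -5.2800%
%ΔTR ≈ %ΔP + %ΔQ = (+17.6%) + (-5.2800%) = +12.3200%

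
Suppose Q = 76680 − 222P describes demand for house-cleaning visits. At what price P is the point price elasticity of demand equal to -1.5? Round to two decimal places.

207.24

Ed = −222P/(76680 − 222P). Set this equal to -1.5:
222P = 1.5·(76680 − 222P) ⇒ 222P(1 + 1.5) = 1.5·76680
P = 1.5·76680 / (222·2.5) = 207.2432…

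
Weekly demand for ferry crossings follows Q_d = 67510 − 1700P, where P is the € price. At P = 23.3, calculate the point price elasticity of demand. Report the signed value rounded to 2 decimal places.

dQ_d/dP = −1700. At P = 23.3, Q_d = 67510 − 1700(23.3) = 27900.
Ed = (dQ_d/dP)·(P/Q_d) = −1700 × (23.3/27900) = -1.4197…

-1.42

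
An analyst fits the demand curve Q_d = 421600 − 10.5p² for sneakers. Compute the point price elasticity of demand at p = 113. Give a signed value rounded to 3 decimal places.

-0.933

dQ_d/dp = −2·10.5·p = -2373. At p = 113, Q_d = 287525.5.
Ed = (dQ_d/dp)·(p/Q_d) = (-2373) × (113/287525.5) = -0.93260…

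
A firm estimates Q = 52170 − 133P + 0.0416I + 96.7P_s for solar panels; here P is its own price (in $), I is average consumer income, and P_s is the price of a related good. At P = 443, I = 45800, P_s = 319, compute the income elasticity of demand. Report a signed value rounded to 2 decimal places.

At the given values, Q = 52170 − 133(443) + 0.0416(45800) + 96.7(319) = 26003.58.
∂Q/∂I = 0.0416.
E = (0.0416) × (45800/26003.58) = 0.0732…

0.07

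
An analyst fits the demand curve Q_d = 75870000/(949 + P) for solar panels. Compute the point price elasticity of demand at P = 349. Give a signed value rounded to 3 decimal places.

-0.269

dQ_d/dP = −75870000/(949 + P)² = -45.0319. At P = 349, Q_d = 58451.5.
Ed = (dQ_d/dP)·(P/Q_d) = (-45.0319) × (349/58451.5) = -0.26887…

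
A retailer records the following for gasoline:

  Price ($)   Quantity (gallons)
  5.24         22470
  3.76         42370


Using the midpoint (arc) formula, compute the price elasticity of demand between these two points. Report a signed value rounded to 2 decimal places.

-1.87

%ΔQ = (42370 − 22470) / [(22470 + 42370)/2] = 19900/32420 = 0.613818…
%ΔP = (3.76 − 5.24) / [(5.24 + 3.76)/2] = -1.48/4.5 = -0.328888…
Arc Ed = %ΔQ / %ΔP = (19900/32420) / (-1.48/4.5) = -1.8663…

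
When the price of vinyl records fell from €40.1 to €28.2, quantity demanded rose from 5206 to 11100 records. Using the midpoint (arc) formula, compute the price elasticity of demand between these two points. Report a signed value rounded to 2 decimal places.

%ΔQ = (11100 − 5206) / [(5206 + 11100)/2] = 5894/8153 = 0.722924…
%ΔP = (28.2 − 40.1) / [(40.1 + 28.2)/2] = -11.9/34.15 = -0.348462…
Arc Ed = %ΔQ / %ΔP = (5894/8153) / (-11.9/34.15) = -2.0746…

-2.07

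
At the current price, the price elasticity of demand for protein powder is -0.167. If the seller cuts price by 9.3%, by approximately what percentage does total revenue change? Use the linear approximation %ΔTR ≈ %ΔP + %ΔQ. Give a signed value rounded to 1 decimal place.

%ΔQ ≈ Ed × %ΔP = (-0.167) × (-9.3%) = +1.5531%
%ΔTR ≈ %ΔP + %ΔQ = (-9.3%) + (+1.5531%) = -7.7469%

-7.7%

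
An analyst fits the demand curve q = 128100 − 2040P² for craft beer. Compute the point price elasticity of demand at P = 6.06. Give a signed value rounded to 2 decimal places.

-2.82

dq/dP = −2·2040·P = -24724.8. At P = 6.06, q = 53183.856.
Ed = (dq/dP)·(P/q) = (-24724.8) × (6.06/53183.856) = -2.8172…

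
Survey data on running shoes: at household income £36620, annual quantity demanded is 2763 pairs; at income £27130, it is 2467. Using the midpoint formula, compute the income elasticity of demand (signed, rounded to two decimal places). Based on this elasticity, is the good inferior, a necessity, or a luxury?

0.38; necessity

%ΔQ = (2467 − 2763)/[( 2763 + 2467)/2] = -296/2615 = -0.113193…
%ΔIncome = (27130 − 36620)/[( 36620 + 27130)/2] = -9490/31875 = -0.297725…
E_income = (-296/2615) / (-9490/31875) = 0.3801…
0 < E_income < 1 ⇒ normal good, necessity.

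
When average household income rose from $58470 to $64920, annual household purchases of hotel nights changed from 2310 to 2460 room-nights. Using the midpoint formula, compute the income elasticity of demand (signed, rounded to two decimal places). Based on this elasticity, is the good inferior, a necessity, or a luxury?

%ΔQ = (2460 − 2310)/[( 2310 + 2460)/2] = 150/2385 = 0.062893…
%ΔIncome = (64920 − 58470)/[( 58470 + 64920)/2] = 6450/61695 = 0.104546…
E_income = (150/2385) / (6450/61695) = 0.6015…
0 < E_income < 1 ⇒ normal good, necessity.

0.60; necessity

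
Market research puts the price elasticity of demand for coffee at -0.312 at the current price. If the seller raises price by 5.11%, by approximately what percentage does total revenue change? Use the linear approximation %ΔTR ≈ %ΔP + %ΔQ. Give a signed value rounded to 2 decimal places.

%ΔQ ≈ Ed × %ΔP = (-0.312) × (+5.11%) = -1.5943%
%ΔTR ≈ %ΔP + %ΔQ = (+5.11%) + (-1.5943%) = +3.5157%

+3.52%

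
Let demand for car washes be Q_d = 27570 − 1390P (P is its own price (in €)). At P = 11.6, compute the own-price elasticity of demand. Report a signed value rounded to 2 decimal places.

-1.41

At the given values, Q_d = 27570 − 1390(11.6) = 11446.
∂Q_d/∂P = −1390.
E = (-1390) × (11.6/11446) = -1.4087…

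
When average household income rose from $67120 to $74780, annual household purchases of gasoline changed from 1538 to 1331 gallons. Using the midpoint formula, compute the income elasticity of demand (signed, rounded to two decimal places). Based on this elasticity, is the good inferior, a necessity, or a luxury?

-1.34; inferior

%ΔQ = (1331 − 1538)/[( 1538 + 1331)/2] = -207/1434.5 = -0.144301…
%ΔIncome = (74780 − 67120)/[( 67120 + 74780)/2] = 7660/70950 = 0.107963…
E_income = (-207/1434.5) / (7660/70950) = -1.3365…
E_income < 0 ⇒ inferior good.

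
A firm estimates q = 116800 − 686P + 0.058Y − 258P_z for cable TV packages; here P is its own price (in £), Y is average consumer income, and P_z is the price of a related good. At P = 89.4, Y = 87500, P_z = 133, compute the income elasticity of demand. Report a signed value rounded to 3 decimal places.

0.193

At the given values, q = 116800 − 686(89.4) + 0.058(87500) − 258(133) = 26232.6.
∂q/∂Y = 0.058.
E = (0.058) × (87500/26232.6) = 0.19346…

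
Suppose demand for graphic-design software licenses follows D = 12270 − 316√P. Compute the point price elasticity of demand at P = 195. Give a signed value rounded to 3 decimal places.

-0.281

dD/dP = −316/(2√P) = -11.3146. At P = 195, D = 7857.3.
Ed = (dD/dP)·(P/D) = (-11.3146) × (195/7857.3) = -0.28080…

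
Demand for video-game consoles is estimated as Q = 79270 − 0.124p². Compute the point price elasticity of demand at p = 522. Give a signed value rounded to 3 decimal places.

dQ/dp = −2·0.124·p = -129.456. At p = 522, Q = 45481.984.
Ed = (dQ/dp)·(p/Q) = (-129.456) × (522/45481.984) = -1.48577…

-1.486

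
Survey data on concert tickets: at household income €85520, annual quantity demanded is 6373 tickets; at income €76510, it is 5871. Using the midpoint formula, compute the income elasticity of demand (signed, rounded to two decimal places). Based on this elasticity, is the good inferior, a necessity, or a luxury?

%ΔQ = (5871 − 6373)/[( 6373 + 5871)/2] = -502/6122 = -0.081999…
%ΔIncome = (76510 − 85520)/[( 85520 + 76510)/2] = -9010/81015 = -0.111213…
E_income = (-502/6122) / (-9010/81015) = 0.7373…
0 < E_income < 1 ⇒ normal good, necessity.

0.74; necessity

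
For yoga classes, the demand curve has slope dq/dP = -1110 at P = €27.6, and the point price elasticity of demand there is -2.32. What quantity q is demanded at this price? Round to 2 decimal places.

Ed = (dq/dP)·(P/q) ⇒ q = (dq/dP)·P/Ed = (-1110)·27.6/(-2.32) = 13205.1724…

13205.17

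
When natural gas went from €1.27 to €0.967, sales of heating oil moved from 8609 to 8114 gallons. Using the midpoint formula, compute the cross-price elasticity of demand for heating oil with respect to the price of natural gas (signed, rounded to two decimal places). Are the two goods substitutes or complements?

%ΔQ_{heating oil} = (8114 − 8609)/avg = -495/8361.5 = -0.059199…
%ΔP_{natural gas} = (0.967 − 1.27)/avg = -0.303/1.1185 = -0.270898…
E_cross = (-495/8361.5) / (-0.303/1.1185) = 0.2185…
E_cross > 0 ⇒ the goods are substitutes.

0.22; substitutes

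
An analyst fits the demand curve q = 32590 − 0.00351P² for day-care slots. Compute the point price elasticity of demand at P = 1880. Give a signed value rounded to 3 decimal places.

dq/dP = −2·0.00351·P = -13.1976. At P = 1880, q = 20184.256.
Ed = (dq/dP)·(P/q) = (-13.1976) × (1880/20184.256) = -1.22924…

-1.229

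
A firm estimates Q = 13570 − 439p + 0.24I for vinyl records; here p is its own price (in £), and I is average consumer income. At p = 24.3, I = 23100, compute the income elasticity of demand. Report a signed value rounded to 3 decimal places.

At the given values, Q = 13570 − 439(24.3) + 0.24(23100) = 8446.3.
∂Q/∂I = 0.24.
E = (0.24) × (23100/8446.3) = 0.65638…

0.656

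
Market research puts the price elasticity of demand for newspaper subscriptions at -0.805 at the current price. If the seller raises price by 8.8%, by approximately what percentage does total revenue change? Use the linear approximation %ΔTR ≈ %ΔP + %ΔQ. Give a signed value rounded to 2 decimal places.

+1.72%

%ΔQ ≈ Ed × %ΔP = (-0.805) × (+8.8%) = -7.0840%
%ΔTR ≈ %ΔP + %ΔQ = (+8.8%) + (-7.0840%) = +1.7160%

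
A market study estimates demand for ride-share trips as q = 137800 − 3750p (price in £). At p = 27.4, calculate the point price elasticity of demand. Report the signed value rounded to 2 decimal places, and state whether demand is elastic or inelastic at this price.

-2.93; elastic

dq/dp = −3750. At p = 27.4, q = 137800 − 3750(27.4) = 35050.
Ed = (dq/dp)·(p/q) = −3750 × (27.4/35050) = -2.9315…
|Ed| = 2.93 > 1, so demand is elastic.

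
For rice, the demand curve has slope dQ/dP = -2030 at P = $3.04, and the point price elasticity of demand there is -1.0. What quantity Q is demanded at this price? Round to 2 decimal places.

6171.20

Ed = (dQ/dP)·(P/Q) ⇒ Q = (dQ/dP)·P/Ed = (-2030)·3.04/(-1.0) = 6171.2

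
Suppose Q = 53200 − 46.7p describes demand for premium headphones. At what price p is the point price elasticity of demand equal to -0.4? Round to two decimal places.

325.48

Ed = −46.7p/(53200 − 46.7p). Set this equal to -0.4:
46.7p = 0.4·(53200 − 46.7p) ⇒ 46.7p(1 + 0.4) = 0.4·53200
p = 0.4·53200 / (46.7·1.4) = 325.4817…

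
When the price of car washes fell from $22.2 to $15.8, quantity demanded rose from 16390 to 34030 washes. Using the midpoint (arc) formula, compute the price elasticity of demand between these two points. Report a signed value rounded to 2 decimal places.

-2.08

%ΔQ = (34030 − 16390) / [(16390 + 34030)/2] = 17640/25210 = 0.699722…
%ΔP = (15.8 − 22.2) / [(22.2 + 15.8)/2] = -6.4/19 = -0.336842…
Arc Ed = %ΔQ / %ΔP = (17640/25210) / (-6.4/19) = -2.0773…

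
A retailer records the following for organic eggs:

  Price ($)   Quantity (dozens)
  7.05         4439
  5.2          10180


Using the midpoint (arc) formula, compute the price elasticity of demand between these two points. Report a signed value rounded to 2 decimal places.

%ΔQ = (10180 − 4439) / [(4439 + 10180)/2] = 5741/7309.5 = 0.785416…
%ΔP = (5.2 − 7.05) / [(7.05 + 5.2)/2] = -1.85/6.125 = -0.302040…
Arc Ed = %ΔQ / %ΔP = (5741/7309.5) / (-1.85/6.125) = -2.6003…

-2.60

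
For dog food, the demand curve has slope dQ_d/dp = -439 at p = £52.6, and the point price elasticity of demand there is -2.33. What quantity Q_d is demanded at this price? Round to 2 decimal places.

9910.47

Ed = (dQ_d/dp)·(p/Q_d) ⇒ Q_d = (dQ_d/dp)·p/Ed = (-439)·52.6/(-2.33) = 9910.4721…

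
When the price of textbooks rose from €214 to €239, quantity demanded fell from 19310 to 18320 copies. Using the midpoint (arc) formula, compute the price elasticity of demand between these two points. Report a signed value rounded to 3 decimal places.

%ΔQ = (18320 − 19310) / [(19310 + 18320)/2] = -990/18815 = -0.052617…
%ΔP = (239 − 214) / [(214 + 239)/2] = 25/226.5 = 0.110375…
Arc Ed = %ΔQ / %ΔP = (-990/18815) / (25/226.5) = -0.47671…

-0.477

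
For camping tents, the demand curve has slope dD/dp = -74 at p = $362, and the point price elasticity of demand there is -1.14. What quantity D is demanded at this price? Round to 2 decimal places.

Ed = (dD/dp)·(p/D) ⇒ D = (dD/dp)·p/Ed = (-74)·362/(-1.14) = 23498.2456…

23498.25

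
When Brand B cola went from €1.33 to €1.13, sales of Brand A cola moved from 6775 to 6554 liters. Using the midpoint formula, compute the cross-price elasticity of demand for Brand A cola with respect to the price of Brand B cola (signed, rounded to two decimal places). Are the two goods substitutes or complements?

%ΔQ_{Brand A cola} = (6554 − 6775)/avg = -221/6664.5 = -0.033160…
%ΔP_{Brand B cola} = (1.13 − 1.33)/avg = -0.2/1.23 = -0.162601…
E_cross = (-221/6664.5) / (-0.2/1.23) = 0.2039…
E_cross > 0 ⇒ the goods are substitutes.

0.20; substitutes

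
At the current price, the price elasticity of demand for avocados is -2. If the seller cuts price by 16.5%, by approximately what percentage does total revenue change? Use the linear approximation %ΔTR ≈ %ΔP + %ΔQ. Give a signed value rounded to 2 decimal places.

%ΔQ ≈ Ed × %ΔP = (-2) × (-16.5%) = +33.0000%
%ΔTR ≈ %ΔP + %ΔQ = (-16.5%) + (+33.0000%) = +16.5000%

+16.50%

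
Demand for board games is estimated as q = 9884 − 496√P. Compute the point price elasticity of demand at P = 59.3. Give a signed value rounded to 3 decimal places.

-0.315

dq/dP = −496/(2√P) = -32.2051. At P = 59.3, q = 6064.48.
Ed = (dq/dP)·(P/q) = (-32.2051) × (59.3/6064.48) = -0.31490…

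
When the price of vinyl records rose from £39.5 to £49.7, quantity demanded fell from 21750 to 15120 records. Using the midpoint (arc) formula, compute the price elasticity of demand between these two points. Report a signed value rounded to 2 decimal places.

%ΔQ = (15120 − 21750) / [(21750 + 15120)/2] = -6630/18435 = -0.359641…
%ΔP = (49.7 − 39.5) / [(39.5 + 49.7)/2] = 10.2/44.6 = 0.228699…
Arc Ed = %ΔQ / %ΔP = (-6630/18435) / (10.2/44.6) = -1.5725…

-1.57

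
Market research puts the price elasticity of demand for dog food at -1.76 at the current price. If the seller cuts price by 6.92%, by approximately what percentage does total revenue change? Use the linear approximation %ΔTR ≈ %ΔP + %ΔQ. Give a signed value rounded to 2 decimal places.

+5.26%

%ΔQ ≈ Ed × %ΔP = (-1.76) × (-6.92%) = +12.1792%
%ΔTR ≈ %ΔP + %ΔQ = (-6.92%) + (+12.1792%) = +5.2592%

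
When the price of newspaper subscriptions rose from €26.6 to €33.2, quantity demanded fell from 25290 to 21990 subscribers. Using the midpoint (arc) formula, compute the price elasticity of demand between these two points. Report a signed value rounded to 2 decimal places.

%ΔQ = (21990 − 25290) / [(25290 + 21990)/2] = -3300/23640 = -0.139593…
%ΔP = (33.2 − 26.6) / [(26.6 + 33.2)/2] = 6.6/29.9 = 0.220735…
Arc Ed = %ΔQ / %ΔP = (-3300/23640) / (6.6/29.9) = -0.6324…

-0.63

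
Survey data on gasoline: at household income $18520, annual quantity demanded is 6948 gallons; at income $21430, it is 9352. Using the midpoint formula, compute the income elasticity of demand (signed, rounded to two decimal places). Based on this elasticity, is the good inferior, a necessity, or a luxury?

2.02; luxury

%ΔQ = (9352 − 6948)/[( 6948 + 9352)/2] = 2404/8150 = 0.294969…
%ΔIncome = (21430 − 18520)/[( 18520 + 21430)/2] = 2910/19975 = 0.145682…
E_income = (2404/8150) / (2910/19975) = 2.0247…
E_income > 1 ⇒ normal good, luxury.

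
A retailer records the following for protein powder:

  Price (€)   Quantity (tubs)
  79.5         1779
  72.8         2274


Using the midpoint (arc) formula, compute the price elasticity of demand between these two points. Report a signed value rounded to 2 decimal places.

%ΔQ = (2274 − 1779) / [(1779 + 2274)/2] = 495/2026.5 = 0.244263…
%ΔP = (72.8 − 79.5) / [(79.5 + 72.8)/2] = -6.7/76.15 = -0.087984…
Arc Ed = %ΔQ / %ΔP = (495/2026.5) / (-6.7/76.15) = -2.7762…

-2.78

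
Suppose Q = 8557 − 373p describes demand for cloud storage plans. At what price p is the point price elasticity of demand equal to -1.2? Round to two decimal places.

Ed = −373p/(8557 − 373p). Set this equal to -1.2:
373p = 1.2·(8557 − 373p) ⇒ 373p(1 + 1.2) = 1.2·8557
p = 1.2·8557 / (373·2.2) = 12.5132…

12.51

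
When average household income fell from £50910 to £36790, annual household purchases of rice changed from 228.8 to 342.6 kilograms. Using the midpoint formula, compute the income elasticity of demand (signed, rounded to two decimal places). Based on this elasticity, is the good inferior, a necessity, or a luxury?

%ΔQ = (342.6 − 228.8)/[( 228.8 + 342.6)/2] = 113.8/285.7 = 0.398319…
%ΔIncome = (36790 − 50910)/[( 50910 + 36790)/2] = -14120/43850 = -0.322006…
E_income = (113.8/285.7) / (-14120/43850) = -1.2369…
E_income < 0 ⇒ inferior good.

-1.24; inferior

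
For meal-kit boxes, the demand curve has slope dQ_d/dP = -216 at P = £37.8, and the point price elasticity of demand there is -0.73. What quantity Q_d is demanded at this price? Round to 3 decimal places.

Ed = (dQ_d/dP)·(P/Q_d) ⇒ Q_d = (dQ_d/dP)·P/Ed = (-216)·37.8/(-0.73) = 11184.65753…

11184.658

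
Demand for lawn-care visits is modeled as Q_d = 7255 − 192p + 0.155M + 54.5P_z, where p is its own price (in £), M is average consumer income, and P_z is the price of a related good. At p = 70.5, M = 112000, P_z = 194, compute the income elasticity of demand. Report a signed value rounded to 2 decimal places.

At the given values, Q_d = 7255 − 192(70.5) + 0.155(112000) + 54.5(194) = 21652.
∂Q_d/∂M = 0.155.
E = (0.155) × (112000/21652) = 0.8017…

0.80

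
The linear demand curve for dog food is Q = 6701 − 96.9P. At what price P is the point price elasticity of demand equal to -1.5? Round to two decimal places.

Ed = −96.9P/(6701 − 96.9P). Set this equal to -1.5:
96.9P = 1.5·(6701 − 96.9P) ⇒ 96.9P(1 + 1.5) = 1.5·6701
P = 1.5·6701 / (96.9·2.5) = 41.4922…

41.49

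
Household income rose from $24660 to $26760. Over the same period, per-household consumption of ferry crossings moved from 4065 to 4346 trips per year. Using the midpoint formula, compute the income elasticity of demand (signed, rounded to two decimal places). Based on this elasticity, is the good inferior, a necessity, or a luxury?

0.82; necessity

%ΔQ = (4346 − 4065)/[( 4065 + 4346)/2] = 281/4205.5 = 0.066817…
%ΔIncome = (26760 − 24660)/[( 24660 + 26760)/2] = 2100/25710 = 0.081680…
E_income = (281/4205.5) / (2100/25710) = 0.8180…
0 < E_income < 1 ⇒ normal good, necessity.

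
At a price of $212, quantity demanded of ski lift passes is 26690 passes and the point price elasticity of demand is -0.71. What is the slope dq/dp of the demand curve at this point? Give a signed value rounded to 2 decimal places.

-89.39

Ed = (dq/dp)·(p/q) ⇒ dq/dp = Ed·q/p = (-0.71)·26690/212 = -89.3863…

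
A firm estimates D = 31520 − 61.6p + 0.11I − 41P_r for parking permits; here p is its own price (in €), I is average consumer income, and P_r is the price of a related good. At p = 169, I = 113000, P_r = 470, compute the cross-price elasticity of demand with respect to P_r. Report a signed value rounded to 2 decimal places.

At the given values, D = 31520 − 61.6(169) + 0.11(113000) − 41(470) = 14269.6.
∂D/∂P_r = -41.
E = (-41) × (470/14269.6) = -1.3504…

-1.35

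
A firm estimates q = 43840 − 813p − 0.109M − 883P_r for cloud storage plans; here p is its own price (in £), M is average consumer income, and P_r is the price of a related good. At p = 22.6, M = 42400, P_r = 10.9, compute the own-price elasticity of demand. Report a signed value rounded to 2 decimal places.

At the given values, q = 43840 − 813(22.6) − 0.109(42400) − 883(10.9) = 11219.9.
∂q/∂p = −813.
E = (-813) × (22.6/11219.9) = -1.6376…

-1.64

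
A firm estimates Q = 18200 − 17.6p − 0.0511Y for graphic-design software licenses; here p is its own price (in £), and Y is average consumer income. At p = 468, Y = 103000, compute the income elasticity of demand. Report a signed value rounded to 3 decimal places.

-1.120

At the given values, Q = 18200 − 17.6(468) − 0.0511(103000) = 4699.9.
∂Q/∂Y = -0.0511.
E = (-0.0511) × (103000/4699.9) = -1.11987…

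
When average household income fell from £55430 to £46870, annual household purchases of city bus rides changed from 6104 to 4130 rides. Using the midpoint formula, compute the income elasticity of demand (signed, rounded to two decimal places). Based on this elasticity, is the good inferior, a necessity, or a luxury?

%ΔQ = (4130 − 6104)/[( 6104 + 4130)/2] = -1974/5117 = -0.385772…
%ΔIncome = (46870 − 55430)/[( 55430 + 46870)/2] = -8560/51150 = -0.167350…
E_income = (-1974/5117) / (-8560/51150) = 2.3051…
E_income > 1 ⇒ normal good, luxury.

2.31; luxury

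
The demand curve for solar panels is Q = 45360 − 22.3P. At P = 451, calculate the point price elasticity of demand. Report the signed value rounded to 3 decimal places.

dQ/dP = −22.3. At P = 451, Q = 45360 − 22.3(451) = 35302.7.
Ed = (dQ/dP)·(P/Q) = −22.3 × (451/35302.7) = -0.28488…

-0.285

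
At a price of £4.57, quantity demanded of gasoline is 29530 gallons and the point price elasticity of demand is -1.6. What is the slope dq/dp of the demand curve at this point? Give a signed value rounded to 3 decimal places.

-10338.731

Ed = (dq/dp)·(p/q) ⇒ dq/dp = Ed·q/p = (-1.6)·29530/4.57 = -10338.73085…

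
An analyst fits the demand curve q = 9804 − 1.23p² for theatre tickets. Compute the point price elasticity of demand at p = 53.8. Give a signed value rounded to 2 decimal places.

-1.14

dq/dp = −2·1.23·p = -132.348. At p = 53.8, q = 6243.8388.
Ed = (dq/dp)·(p/q) = (-132.348) × (53.8/6243.8388) = -1.1403…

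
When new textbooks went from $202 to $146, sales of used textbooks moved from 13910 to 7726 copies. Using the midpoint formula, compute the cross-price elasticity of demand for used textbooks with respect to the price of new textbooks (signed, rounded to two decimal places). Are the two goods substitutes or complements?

1.78; substitutes

%ΔQ_{used textbooks} = (7726 − 13910)/avg = -6184/10818 = -0.571639…
%ΔP_{new textbooks} = (146 − 202)/avg = -56/174 = -0.321839…
E_cross = (-6184/10818) / (-56/174) = 1.7761…
E_cross > 0 ⇒ the goods are substitutes.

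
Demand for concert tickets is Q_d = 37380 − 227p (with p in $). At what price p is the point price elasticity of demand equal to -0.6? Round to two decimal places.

61.75

Ed = −227p/(37380 − 227p). Set this equal to -0.6:
227p = 0.6·(37380 − 227p) ⇒ 227p(1 + 0.6) = 0.6·37380
p = 0.6·37380 / (227·1.6) = 61.7511…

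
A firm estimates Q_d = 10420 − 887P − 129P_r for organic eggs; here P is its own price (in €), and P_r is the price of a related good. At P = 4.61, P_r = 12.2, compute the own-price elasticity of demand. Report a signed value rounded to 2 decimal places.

At the given values, Q_d = 10420 − 887(4.61) − 129(12.2) = 4757.13.
∂Q_d/∂P = −887.
E = (-887) × (4.61/4757.13) = -0.8595…

-0.86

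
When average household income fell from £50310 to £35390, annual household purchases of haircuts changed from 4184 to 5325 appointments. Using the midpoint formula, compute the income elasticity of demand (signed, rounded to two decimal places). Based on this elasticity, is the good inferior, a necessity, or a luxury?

-0.69; inferior

%ΔQ = (5325 − 4184)/[( 4184 + 5325)/2] = 1141/4754.5 = 0.239983…
%ΔIncome = (35390 − 50310)/[( 50310 + 35390)/2] = -14920/42850 = -0.348191…
E_income = (1141/4754.5) / (-14920/42850) = -0.6892…
E_income < 0 ⇒ inferior good.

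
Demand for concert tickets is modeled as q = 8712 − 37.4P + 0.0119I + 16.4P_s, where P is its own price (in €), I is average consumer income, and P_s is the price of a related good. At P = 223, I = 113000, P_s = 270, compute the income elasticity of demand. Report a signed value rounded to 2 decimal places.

At the given values, q = 8712 − 37.4(223) + 0.0119(113000) + 16.4(270) = 6144.5.
∂q/∂I = 0.0119.
E = (0.0119) × (113000/6144.5) = 0.2188…

0.22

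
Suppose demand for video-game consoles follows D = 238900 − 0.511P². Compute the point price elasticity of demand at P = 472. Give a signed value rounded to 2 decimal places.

-1.82

dD/dP = −2·0.511·P = -482.384. At P = 472, D = 125057.376.
Ed = (dD/dP)·(P/D) = (-482.384) × (472/125057.376) = -1.8206…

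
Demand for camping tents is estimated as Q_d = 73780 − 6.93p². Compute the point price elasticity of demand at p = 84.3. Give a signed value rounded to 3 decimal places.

-4.015

dQ_d/dp = −2·6.93·p = -1168.398. At p = 84.3, Q_d = 24532.0243.
Ed = (dQ_d/dp)·(p/Q_d) = (-1168.398) × (84.3/24532.0243) = -4.01499…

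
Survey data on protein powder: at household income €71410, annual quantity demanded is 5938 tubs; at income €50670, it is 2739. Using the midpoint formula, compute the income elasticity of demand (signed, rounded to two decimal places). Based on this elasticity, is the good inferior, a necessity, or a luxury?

%ΔQ = (2739 − 5938)/[( 5938 + 2739)/2] = -3199/4338.5 = -0.737351…
%ΔIncome = (50670 − 71410)/[( 71410 + 50670)/2] = -20740/61040 = -0.339777…
E_income = (-3199/4338.5) / (-20740/61040) = 2.1701…
E_income > 1 ⇒ normal good, luxury.

2.17; luxury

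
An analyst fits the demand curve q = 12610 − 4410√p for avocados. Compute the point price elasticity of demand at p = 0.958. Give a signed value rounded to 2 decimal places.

dq/dp = −4410/(2√p) = -2252.82. At p = 0.958, q = 8293.6.
Ed = (dq/dp)·(p/q) = (-2252.82) × (0.958/8293.6) = -0.2602…

-0.26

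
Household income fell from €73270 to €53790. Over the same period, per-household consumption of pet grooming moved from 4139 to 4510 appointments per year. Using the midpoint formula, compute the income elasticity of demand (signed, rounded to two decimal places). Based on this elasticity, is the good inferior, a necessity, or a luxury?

%ΔQ = (4510 − 4139)/[( 4139 + 4510)/2] = 371/4324.5 = 0.085790…
%ΔIncome = (53790 − 73270)/[( 73270 + 53790)/2] = -19480/63530 = -0.306626…
E_income = (371/4324.5) / (-19480/63530) = -0.2797…
E_income < 0 ⇒ inferior good.

-0.28; inferior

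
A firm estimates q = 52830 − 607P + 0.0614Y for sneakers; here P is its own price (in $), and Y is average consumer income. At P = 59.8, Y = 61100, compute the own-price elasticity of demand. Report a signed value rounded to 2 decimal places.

At the given values, q = 52830 − 607(59.8) + 0.0614(61100) = 20282.94.
∂q/∂P = −607.
E = (-607) × (59.8/20282.94) = -1.7896…

-1.79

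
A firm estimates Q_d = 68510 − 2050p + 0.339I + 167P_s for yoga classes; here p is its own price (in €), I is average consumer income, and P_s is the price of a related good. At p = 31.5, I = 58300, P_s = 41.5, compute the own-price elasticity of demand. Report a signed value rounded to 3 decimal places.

-2.108

At the given values, Q_d = 68510 − 2050(31.5) + 0.339(58300) + 167(41.5) = 30629.2.
∂Q_d/∂p = −2050.
E = (-2050) × (31.5/30629.2) = -2.10828…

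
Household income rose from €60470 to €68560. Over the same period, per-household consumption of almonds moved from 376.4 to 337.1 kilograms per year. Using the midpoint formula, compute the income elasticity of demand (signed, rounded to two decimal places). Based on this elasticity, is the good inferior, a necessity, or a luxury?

%ΔQ = (337.1 − 376.4)/[( 376.4 + 337.1)/2] = -39.3/356.75 = -0.110161…
%ΔIncome = (68560 − 60470)/[( 60470 + 68560)/2] = 8090/64515 = 0.125397…
E_income = (-39.3/356.75) / (8090/64515) = -0.8784…
E_income < 0 ⇒ inferior good.

-0.88; inferior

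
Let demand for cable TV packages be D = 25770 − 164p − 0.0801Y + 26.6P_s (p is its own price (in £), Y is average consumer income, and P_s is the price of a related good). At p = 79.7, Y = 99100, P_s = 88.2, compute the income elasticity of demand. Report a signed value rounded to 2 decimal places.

At the given values, D = 25770 − 164(79.7) − 0.0801(99100) + 26.6(88.2) = 7107.41.
∂D/∂Y = -0.0801.
E = (-0.0801) × (99100/7107.41) = -1.1168…

-1.12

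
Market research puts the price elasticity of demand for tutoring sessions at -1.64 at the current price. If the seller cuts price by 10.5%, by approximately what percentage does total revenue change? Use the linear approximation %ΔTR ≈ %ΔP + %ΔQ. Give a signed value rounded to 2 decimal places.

%ΔQ ≈ Ed × %ΔP = (-1.64) × (-10.5%) = +17.2200%
%ΔTR ≈ %ΔP + %ΔQ = (-10.5%) + (+17.2200%) = +6.7200%

+6.72%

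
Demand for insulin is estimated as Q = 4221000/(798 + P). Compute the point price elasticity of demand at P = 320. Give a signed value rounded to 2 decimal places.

-0.29

dQ/dP = −4221000/(798 + P)² = -3.37701. At P = 320, Q = 3775.49.
Ed = (dQ/dP)·(P/Q) = (-3.37701) × (320/3775.49) = -0.2862…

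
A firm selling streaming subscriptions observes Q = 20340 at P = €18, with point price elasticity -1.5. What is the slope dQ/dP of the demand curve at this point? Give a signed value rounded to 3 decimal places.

Ed = (dQ/dP)·(P/Q) ⇒ dQ/dP = Ed·Q/P = (-1.5)·20340/18 = -1695

-1695.000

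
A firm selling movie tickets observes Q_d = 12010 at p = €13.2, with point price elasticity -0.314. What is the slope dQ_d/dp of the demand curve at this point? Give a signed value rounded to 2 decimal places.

Ed = (dQ_d/dp)·(p/Q_d) ⇒ dQ_d/dp = Ed·Q_d/p = (-0.314)·12010/13.2 = -285.6924…

-285.69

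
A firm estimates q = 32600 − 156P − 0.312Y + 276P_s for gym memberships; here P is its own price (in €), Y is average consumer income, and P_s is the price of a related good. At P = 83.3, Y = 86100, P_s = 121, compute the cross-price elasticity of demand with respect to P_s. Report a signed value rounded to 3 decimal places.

1.278

At the given values, q = 32600 − 156(83.3) − 0.312(86100) + 276(121) = 26138.
∂q/∂P_s = 276.
E = (276) × (121/26138) = 1.27768…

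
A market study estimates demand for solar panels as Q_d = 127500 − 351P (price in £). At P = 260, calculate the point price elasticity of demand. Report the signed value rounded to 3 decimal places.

-2.518

dQ_d/dP = −351. At P = 260, Q_d = 127500 − 351(260) = 36240.
Ed = (dQ_d/dP)·(P/Q_d) = −351 × (260/36240) = -2.51821…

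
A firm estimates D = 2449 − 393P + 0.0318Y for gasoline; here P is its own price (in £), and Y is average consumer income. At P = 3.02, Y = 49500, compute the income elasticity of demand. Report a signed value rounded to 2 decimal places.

At the given values, D = 2449 − 393(3.02) + 0.0318(49500) = 2836.24.
∂D/∂Y = 0.0318.
E = (0.0318) × (49500/2836.24) = 0.5549…

0.55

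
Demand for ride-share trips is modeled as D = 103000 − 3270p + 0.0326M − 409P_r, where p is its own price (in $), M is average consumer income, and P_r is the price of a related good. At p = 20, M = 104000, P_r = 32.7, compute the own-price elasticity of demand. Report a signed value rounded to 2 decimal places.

-2.37

At the given values, D = 103000 − 3270(20) + 0.0326(104000) − 409(32.7) = 27616.1.
∂D/∂p = −3270.
E = (-3270) × (20/27616.1) = -2.3681…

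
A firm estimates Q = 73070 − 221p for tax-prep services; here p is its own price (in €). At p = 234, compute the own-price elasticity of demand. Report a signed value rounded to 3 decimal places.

At the given values, Q = 73070 − 221(234) = 21356.
∂Q/∂p = −221.
E = (-221) × (234/21356) = -2.42152…

-2.422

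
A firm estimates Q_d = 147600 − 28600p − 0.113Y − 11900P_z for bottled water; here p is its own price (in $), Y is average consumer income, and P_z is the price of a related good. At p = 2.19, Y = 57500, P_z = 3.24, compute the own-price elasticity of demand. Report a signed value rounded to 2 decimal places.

At the given values, Q_d = 147600 − 28600(2.19) − 0.113(57500) − 11900(3.24) = 39912.5.
∂Q_d/∂p = −28600.
E = (-28600) × (2.19/39912.5) = -1.5692…

-1.57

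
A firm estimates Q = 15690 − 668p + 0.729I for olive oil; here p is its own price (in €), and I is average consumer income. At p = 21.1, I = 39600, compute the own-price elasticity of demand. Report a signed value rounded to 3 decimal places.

At the given values, Q = 15690 − 668(21.1) + 0.729(39600) = 30463.6.
∂Q/∂p = −668.
E = (-668) × (21.1/30463.6) = -0.46267…

-0.463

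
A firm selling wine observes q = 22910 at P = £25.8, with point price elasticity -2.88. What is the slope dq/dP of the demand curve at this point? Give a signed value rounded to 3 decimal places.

-2557.395

Ed = (dq/dP)·(P/q) ⇒ dq/dP = Ed·q/P = (-2.88)·22910/25.8 = -2557.39534…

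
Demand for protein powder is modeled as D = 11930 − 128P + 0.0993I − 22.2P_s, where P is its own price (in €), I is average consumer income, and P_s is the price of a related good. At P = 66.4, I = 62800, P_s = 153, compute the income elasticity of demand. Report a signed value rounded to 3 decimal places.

At the given values, D = 11930 − 128(66.4) + 0.0993(62800) − 22.2(153) = 6270.24.
∂D/∂I = 0.0993.
E = (0.0993) × (62800/6270.24) = 0.99454…

0.995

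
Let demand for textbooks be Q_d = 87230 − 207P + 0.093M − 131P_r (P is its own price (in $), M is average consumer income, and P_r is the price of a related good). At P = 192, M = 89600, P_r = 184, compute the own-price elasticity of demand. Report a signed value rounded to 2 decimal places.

-1.25

At the given values, Q_d = 87230 − 207(192) + 0.093(89600) − 131(184) = 31714.8.
∂Q_d/∂P = −207.
E = (-207) × (192/31714.8) = -1.2531…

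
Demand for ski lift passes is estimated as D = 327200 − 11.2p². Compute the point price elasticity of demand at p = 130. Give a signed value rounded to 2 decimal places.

dD/dp = −2·11.2·p = -2912. At p = 130, D = 137920.
Ed = (dD/dp)·(p/D) = (-2912) × (130/137920) = -2.7447…

-2.74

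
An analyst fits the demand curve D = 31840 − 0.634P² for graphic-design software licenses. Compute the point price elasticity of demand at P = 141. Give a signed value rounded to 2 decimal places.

-1.31

dD/dP = −2·0.634·P = -178.788. At P = 141, D = 19235.446.
Ed = (dD/dP)·(P/D) = (-178.788) × (141/19235.446) = -1.3105…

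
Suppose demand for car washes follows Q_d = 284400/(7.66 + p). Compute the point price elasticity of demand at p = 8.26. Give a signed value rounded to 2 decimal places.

dQ_d/dp = −284400/(7.66 + p)² = -1122.13. At p = 8.26, Q_d = 17864.3.
Ed = (dQ_d/dp)·(p/Q_d) = (-1122.13) × (8.26/17864.3) = -0.5188…

-0.52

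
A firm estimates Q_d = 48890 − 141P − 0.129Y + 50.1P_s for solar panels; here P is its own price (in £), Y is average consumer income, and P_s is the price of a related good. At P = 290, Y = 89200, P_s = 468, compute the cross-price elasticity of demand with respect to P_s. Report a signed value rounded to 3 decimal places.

At the given values, Q_d = 48890 − 141(290) − 0.129(89200) + 50.1(468) = 19940.
∂Q_d/∂P_s = 50.1.
E = (50.1) × (468/19940) = 1.17586…

1.176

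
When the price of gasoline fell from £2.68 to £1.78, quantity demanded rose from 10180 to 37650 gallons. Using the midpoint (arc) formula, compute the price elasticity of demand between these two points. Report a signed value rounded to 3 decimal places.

-2.846

%ΔQ = (37650 − 10180) / [(10180 + 37650)/2] = 27470/23915 = 1.148651…
%ΔP = (1.78 − 2.68) / [(2.68 + 1.78)/2] = -0.9/2.23 = -0.403587…
Arc Ed = %ΔQ / %ΔP = (27470/23915) / (-0.9/2.23) = -2.84610…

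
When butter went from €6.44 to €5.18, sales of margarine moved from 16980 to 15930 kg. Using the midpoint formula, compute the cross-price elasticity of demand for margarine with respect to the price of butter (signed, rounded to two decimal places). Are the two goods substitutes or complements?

%ΔQ_{margarine} = (15930 − 16980)/avg = -1050/16455 = -0.063810…
%ΔP_{butter} = (5.18 − 6.44)/avg = -1.26/5.81 = -0.216867…
E_cross = (-1050/16455) / (-1.26/5.81) = 0.2942…
E_cross > 0 ⇒ the goods are substitutes.

0.29; substitutes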